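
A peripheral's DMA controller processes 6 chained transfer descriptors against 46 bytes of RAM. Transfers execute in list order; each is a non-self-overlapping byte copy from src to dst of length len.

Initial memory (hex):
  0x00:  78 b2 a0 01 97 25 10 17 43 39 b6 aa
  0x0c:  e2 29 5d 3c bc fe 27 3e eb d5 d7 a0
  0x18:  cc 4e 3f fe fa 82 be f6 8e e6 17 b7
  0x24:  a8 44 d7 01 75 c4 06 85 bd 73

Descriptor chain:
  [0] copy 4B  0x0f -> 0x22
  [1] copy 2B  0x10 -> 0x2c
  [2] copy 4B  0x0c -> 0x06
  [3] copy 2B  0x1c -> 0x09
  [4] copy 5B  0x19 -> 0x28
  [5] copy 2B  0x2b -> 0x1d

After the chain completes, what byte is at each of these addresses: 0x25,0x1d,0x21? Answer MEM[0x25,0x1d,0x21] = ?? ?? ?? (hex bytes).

D0: mem[0x22..0x25] <- [3c bc fe 27]
D1: mem[0x2c..0x2d] <- [bc fe]
D2: mem[0x06..0x09] <- [e2 29 5d 3c]
D3: mem[0x09..0x0a] <- [fa 82]
D4: mem[0x28..0x2c] <- [4e 3f fe fa 82]
D5: mem[0x1d..0x1e] <- [fa 82]
query mem[0x25]=0x27, mem[0x1d]=0xfa, mem[0x21]=0xe6

MEM[0x25,0x1d,0x21] = 27 fa e6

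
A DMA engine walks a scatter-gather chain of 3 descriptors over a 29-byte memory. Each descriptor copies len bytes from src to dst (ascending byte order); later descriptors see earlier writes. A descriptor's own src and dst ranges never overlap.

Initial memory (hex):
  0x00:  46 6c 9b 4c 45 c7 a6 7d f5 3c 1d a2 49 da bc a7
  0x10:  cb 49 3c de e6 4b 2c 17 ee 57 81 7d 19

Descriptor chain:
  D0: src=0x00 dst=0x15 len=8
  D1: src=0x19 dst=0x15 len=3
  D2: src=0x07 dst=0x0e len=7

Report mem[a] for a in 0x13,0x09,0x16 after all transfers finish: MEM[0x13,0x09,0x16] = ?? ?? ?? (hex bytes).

  after D0: wrote 8B at 0x15 = 466c9b4c45c7a67d
  after D1: wrote 3B at 0x15 = 45c7a6
  after D2: wrote 7B at 0x0e = 7df53c1da249da
query mem[0x13]=0x49, mem[0x09]=0x3c, mem[0x16]=0xc7

MEM[0x13,0x09,0x16] = 49 3c c7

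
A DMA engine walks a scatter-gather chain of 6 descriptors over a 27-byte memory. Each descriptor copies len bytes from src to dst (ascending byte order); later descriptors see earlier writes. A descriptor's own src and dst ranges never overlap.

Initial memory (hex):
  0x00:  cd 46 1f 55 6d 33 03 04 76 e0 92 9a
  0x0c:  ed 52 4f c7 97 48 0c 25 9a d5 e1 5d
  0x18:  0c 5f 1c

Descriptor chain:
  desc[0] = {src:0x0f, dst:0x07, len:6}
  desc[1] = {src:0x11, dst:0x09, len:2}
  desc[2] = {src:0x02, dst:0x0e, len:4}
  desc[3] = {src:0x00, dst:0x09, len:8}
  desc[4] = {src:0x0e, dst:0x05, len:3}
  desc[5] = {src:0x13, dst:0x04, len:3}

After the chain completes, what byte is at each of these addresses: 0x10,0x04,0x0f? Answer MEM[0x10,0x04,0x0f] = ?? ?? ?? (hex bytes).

MEM[0x10,0x04,0x0f] = c7 25 03

[0] 0x0f->0x07 len=6 : c7 97 48 0c 25 9a
[1] 0x11->0x09 len=2 : 48 0c
[2] 0x02->0x0e len=4 : 1f 55 6d 33
[3] 0x00->0x09 len=8 : cd 46 1f 55 6d 33 03 c7
[4] 0x0e->0x05 len=3 : 33 03 c7
[5] 0x13->0x04 len=3 : 25 9a d5
query mem[0x10]=0xc7, mem[0x04]=0x25, mem[0x0f]=0x03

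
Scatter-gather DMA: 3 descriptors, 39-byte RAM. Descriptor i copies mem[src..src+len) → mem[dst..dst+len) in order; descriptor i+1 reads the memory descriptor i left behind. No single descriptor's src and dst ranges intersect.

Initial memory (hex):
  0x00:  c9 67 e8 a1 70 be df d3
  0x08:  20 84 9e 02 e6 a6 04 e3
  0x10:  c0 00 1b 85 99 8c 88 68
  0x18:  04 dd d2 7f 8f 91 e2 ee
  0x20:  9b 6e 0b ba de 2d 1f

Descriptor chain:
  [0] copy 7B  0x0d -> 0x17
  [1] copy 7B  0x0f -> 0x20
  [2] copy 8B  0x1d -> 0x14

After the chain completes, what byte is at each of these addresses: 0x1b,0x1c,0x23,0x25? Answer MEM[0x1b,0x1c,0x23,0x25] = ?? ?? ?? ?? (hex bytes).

MEM[0x1b,0x1c,0x23,0x25] = 85 1b 1b 99

D0: mem[0x17..0x1d] <- [a6 04 e3 c0 00 1b 85]
D1: mem[0x20..0x26] <- [e3 c0 00 1b 85 99 8c]
D2: mem[0x14..0x1b] <- [85 e2 ee e3 c0 00 1b 85]
query mem[0x1b]=0x85, mem[0x1c]=0x1b, mem[0x23]=0x1b, mem[0x25]=0x99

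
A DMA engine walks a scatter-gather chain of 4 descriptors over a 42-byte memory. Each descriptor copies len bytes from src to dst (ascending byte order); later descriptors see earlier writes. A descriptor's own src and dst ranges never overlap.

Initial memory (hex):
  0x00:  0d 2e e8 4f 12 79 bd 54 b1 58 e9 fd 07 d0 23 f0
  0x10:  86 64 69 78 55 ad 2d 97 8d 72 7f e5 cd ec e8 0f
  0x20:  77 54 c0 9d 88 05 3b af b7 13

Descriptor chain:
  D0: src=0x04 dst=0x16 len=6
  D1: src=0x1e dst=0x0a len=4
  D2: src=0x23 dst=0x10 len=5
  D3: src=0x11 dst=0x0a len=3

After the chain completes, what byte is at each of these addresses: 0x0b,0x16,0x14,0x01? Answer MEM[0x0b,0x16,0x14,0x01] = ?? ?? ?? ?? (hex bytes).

MEM[0x0b,0x16,0x14,0x01] = 05 12 af 2e

[0] 0x04->0x16 len=6 : 12 79 bd 54 b1 58
[1] 0x1e->0x0a len=4 : e8 0f 77 54
[2] 0x23->0x10 len=5 : 9d 88 05 3b af
[3] 0x11->0x0a len=3 : 88 05 3b
query mem[0x0b]=0x05, mem[0x16]=0x12, mem[0x14]=0xaf, mem[0x01]=0x2e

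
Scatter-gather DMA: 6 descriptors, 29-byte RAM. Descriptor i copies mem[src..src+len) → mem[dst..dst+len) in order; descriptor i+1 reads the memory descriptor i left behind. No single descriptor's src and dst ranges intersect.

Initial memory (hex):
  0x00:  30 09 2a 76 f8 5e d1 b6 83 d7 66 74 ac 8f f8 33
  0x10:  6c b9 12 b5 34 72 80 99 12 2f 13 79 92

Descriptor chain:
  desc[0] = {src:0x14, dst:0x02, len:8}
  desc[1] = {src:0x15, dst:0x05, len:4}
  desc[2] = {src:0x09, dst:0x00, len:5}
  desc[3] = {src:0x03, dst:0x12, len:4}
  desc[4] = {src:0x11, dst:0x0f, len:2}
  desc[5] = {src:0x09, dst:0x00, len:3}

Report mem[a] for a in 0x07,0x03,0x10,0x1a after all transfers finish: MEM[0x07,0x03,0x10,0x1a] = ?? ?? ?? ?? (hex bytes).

MEM[0x07,0x03,0x10,0x1a] = 99 ac ac 13

D0: mem[0x02..0x09] <- [34 72 80 99 12 2f 13 79]
D1: mem[0x05..0x08] <- [72 80 99 12]
D2: mem[0x00..0x04] <- [79 66 74 ac 8f]
D3: mem[0x12..0x15] <- [ac 8f 72 80]
D4: mem[0x0f..0x10] <- [b9 ac]
D5: mem[0x00..0x02] <- [79 66 74]
query mem[0x07]=0x99, mem[0x03]=0xac, mem[0x10]=0xac, mem[0x1a]=0x13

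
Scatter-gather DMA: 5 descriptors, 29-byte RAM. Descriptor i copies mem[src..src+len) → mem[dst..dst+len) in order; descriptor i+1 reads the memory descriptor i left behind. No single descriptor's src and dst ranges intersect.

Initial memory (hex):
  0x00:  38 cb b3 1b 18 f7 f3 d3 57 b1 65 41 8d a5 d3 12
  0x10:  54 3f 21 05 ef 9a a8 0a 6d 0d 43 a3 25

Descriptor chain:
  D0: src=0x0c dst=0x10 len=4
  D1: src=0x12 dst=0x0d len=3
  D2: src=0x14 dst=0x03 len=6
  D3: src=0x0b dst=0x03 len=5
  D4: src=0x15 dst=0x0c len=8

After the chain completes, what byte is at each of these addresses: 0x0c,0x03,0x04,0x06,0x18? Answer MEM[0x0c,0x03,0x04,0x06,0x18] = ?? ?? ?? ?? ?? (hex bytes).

[0] 0x0c->0x10 len=4 : 8d a5 d3 12
[1] 0x12->0x0d len=3 : d3 12 ef
[2] 0x14->0x03 len=6 : ef 9a a8 0a 6d 0d
[3] 0x0b->0x03 len=5 : 41 8d d3 12 ef
[4] 0x15->0x0c len=8 : 9a a8 0a 6d 0d 43 a3 25
query mem[0x0c]=0x9a, mem[0x03]=0x41, mem[0x04]=0x8d, mem[0x06]=0x12, mem[0x18]=0x6d

MEM[0x0c,0x03,0x04,0x06,0x18] = 9a 41 8d 12 6d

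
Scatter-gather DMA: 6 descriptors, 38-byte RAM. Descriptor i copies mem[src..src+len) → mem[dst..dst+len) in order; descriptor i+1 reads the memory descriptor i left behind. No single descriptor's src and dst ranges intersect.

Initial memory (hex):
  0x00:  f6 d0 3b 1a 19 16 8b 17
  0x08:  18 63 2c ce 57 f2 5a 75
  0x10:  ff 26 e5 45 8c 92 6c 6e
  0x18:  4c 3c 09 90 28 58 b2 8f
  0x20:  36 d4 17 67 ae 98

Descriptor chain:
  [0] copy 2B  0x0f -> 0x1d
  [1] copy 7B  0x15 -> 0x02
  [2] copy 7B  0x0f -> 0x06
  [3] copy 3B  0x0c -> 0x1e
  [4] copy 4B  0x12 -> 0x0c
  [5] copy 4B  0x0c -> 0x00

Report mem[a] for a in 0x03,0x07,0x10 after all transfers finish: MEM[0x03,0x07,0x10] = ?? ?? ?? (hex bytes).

MEM[0x03,0x07,0x10] = 92 ff ff

#0 dst[0x1d+2] := {0x75,0xff}
#1 dst[0x02+7] := {0x92,0x6c,0x6e,0x4c,0x3c,0x09,0x90}
#2 dst[0x06+7] := {0x75,0xff,0x26,0xe5,0x45,0x8c,0x92}
#3 dst[0x1e+3] := {0x92,0xf2,0x5a}
#4 dst[0x0c+4] := {0xe5,0x45,0x8c,0x92}
#5 dst[0x00+4] := {0xe5,0x45,0x8c,0x92}
query mem[0x03]=0x92, mem[0x07]=0xff, mem[0x10]=0xff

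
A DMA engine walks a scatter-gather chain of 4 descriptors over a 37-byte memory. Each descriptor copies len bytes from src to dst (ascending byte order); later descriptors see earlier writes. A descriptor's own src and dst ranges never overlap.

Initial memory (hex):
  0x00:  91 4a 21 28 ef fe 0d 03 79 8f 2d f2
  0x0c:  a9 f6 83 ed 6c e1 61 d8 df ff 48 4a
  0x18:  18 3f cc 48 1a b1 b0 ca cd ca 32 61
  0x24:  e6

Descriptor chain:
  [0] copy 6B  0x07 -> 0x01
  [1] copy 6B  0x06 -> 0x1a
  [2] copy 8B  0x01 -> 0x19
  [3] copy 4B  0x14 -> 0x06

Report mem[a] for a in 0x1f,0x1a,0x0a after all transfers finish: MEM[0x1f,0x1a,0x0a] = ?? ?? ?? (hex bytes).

  after D0: wrote 6B at 0x01 = 03798f2df2a9
  after D1: wrote 6B at 0x1a = a903798f2df2
  after D2: wrote 8B at 0x19 = 03798f2df2a90379
  after D3: wrote 4B at 0x06 = dfff484a
query mem[0x1f]=0x03, mem[0x1a]=0x79, mem[0x0a]=0x2d

MEM[0x1f,0x1a,0x0a] = 03 79 2d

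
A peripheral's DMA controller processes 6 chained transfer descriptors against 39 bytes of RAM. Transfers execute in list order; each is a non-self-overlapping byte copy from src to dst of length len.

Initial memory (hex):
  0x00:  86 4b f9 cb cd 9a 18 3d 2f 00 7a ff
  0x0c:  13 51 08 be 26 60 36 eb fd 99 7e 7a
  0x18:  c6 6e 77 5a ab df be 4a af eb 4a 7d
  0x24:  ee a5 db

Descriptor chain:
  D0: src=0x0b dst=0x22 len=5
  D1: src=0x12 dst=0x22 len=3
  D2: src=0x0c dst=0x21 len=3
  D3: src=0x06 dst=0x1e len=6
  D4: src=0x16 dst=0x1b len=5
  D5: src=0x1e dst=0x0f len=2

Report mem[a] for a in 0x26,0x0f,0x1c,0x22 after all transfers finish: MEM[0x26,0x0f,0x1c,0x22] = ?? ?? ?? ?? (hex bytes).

MEM[0x26,0x0f,0x1c,0x22] = be 6e 7a 7a

  after D0: wrote 5B at 0x22 = ff135108be
  after D1: wrote 3B at 0x22 = 36ebfd
  after D2: wrote 3B at 0x21 = 135108
  after D3: wrote 6B at 0x1e = 183d2f007aff
  after D4: wrote 5B at 0x1b = 7e7ac66e77
  after D5: wrote 2B at 0x0f = 6e77
query mem[0x26]=0xbe, mem[0x0f]=0x6e, mem[0x1c]=0x7a, mem[0x22]=0x7a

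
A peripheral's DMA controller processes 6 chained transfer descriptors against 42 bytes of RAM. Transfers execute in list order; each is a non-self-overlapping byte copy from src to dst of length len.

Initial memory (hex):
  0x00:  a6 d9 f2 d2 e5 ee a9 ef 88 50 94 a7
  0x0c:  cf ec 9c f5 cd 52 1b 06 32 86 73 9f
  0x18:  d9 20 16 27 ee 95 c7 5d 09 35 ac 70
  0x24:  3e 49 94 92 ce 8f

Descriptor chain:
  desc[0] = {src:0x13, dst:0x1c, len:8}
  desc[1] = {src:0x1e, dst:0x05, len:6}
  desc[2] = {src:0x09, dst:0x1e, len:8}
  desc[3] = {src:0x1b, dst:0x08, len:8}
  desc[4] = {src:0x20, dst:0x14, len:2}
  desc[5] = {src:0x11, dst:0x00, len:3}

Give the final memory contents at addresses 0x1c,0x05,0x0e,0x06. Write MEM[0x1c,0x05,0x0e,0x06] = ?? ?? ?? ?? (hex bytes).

MEM[0x1c,0x05,0x0e,0x06] = 06 86 cf 73

  after D0: wrote 8B at 0x1c = 063286739fd92016
  after D1: wrote 6B at 0x05 = 86739fd92016
  after D2: wrote 8B at 0x1e = 2016a7cfec9cf5cd
  after D3: wrote 8B at 0x08 = 2706322016a7cfec
  after D4: wrote 2B at 0x14 = a7cf
  after D5: wrote 3B at 0x00 = 521b06
query mem[0x1c]=0x06, mem[0x05]=0x86, mem[0x0e]=0xcf, mem[0x06]=0x73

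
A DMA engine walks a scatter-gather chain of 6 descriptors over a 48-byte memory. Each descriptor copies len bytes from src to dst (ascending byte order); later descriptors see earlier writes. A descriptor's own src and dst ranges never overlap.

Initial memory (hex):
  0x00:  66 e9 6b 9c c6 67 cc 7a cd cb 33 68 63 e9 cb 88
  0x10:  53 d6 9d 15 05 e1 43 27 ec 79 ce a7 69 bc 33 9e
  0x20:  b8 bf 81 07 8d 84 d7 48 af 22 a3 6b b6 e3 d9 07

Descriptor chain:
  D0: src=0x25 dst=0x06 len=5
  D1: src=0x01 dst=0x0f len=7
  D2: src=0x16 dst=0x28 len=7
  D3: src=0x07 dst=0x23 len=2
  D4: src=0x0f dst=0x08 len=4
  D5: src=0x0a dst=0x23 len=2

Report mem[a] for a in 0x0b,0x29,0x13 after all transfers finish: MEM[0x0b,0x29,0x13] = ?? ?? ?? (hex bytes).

MEM[0x0b,0x29,0x13] = c6 27 67

[0] 0x25->0x06 len=5 : 84 d7 48 af 22
[1] 0x01->0x0f len=7 : e9 6b 9c c6 67 84 d7
[2] 0x16->0x28 len=7 : 43 27 ec 79 ce a7 69
[3] 0x07->0x23 len=2 : d7 48
[4] 0x0f->0x08 len=4 : e9 6b 9c c6
[5] 0x0a->0x23 len=2 : 9c c6
query mem[0x0b]=0xc6, mem[0x29]=0x27, mem[0x13]=0x67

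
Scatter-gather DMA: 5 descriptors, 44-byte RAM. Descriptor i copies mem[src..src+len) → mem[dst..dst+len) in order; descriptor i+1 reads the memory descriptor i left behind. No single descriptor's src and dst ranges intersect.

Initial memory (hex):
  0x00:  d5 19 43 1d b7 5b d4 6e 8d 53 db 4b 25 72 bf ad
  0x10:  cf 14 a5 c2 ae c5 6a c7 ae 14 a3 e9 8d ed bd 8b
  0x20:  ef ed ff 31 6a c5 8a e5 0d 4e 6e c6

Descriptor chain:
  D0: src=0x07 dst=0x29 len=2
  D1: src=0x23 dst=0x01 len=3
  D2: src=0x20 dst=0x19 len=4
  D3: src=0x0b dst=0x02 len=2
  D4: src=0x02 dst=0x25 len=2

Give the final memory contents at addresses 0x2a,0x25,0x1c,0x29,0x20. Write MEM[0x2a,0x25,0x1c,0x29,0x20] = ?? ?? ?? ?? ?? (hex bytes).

D0: mem[0x29..0x2a] <- [6e 8d]
D1: mem[0x01..0x03] <- [31 6a c5]
D2: mem[0x19..0x1c] <- [ef ed ff 31]
D3: mem[0x02..0x03] <- [4b 25]
D4: mem[0x25..0x26] <- [4b 25]
query mem[0x2a]=0x8d, mem[0x25]=0x4b, mem[0x1c]=0x31, mem[0x29]=0x6e, mem[0x20]=0xef

MEM[0x2a,0x25,0x1c,0x29,0x20] = 8d 4b 31 6e ef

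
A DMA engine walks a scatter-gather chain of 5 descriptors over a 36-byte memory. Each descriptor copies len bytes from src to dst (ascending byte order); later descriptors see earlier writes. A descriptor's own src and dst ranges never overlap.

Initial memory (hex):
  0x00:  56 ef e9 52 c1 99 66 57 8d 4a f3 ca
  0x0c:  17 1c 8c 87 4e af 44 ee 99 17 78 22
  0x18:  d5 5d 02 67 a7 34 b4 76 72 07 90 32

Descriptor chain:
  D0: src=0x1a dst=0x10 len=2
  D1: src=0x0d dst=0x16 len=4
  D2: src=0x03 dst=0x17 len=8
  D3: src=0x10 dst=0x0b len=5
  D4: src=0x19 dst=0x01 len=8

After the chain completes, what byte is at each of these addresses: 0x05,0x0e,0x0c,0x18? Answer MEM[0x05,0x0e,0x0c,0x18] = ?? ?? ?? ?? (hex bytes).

[0] 0x1a->0x10 len=2 : 02 67
[1] 0x0d->0x16 len=4 : 1c 8c 87 02
[2] 0x03->0x17 len=8 : 52 c1 99 66 57 8d 4a f3
[3] 0x10->0x0b len=5 : 02 67 44 ee 99
[4] 0x19->0x01 len=8 : 99 66 57 8d 4a f3 76 72
query mem[0x05]=0x4a, mem[0x0e]=0xee, mem[0x0c]=0x67, mem[0x18]=0xc1

MEM[0x05,0x0e,0x0c,0x18] = 4a ee 67 c1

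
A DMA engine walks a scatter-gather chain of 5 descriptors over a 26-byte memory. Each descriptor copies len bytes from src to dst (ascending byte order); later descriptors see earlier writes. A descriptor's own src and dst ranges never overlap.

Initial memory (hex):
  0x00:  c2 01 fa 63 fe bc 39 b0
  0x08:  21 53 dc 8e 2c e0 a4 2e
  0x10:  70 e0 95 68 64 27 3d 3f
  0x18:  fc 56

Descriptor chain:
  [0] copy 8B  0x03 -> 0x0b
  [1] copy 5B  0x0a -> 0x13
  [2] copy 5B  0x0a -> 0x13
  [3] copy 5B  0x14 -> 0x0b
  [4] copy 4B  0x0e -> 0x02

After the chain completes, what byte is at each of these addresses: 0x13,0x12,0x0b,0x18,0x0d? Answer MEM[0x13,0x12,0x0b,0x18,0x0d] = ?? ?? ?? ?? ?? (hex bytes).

MEM[0x13,0x12,0x0b,0x18,0x0d] = dc dc 63 fc bc

#0 dst[0x0b+8] := {0x63,0xfe,0xbc,0x39,0xb0,0x21,0x53,0xdc}
#1 dst[0x13+5] := {0xdc,0x63,0xfe,0xbc,0x39}
#2 dst[0x13+5] := {0xdc,0x63,0xfe,0xbc,0x39}
#3 dst[0x0b+5] := {0x63,0xfe,0xbc,0x39,0xfc}
#4 dst[0x02+4] := {0x39,0xfc,0x21,0x53}
query mem[0x13]=0xdc, mem[0x12]=0xdc, mem[0x0b]=0x63, mem[0x18]=0xfc, mem[0x0d]=0xbc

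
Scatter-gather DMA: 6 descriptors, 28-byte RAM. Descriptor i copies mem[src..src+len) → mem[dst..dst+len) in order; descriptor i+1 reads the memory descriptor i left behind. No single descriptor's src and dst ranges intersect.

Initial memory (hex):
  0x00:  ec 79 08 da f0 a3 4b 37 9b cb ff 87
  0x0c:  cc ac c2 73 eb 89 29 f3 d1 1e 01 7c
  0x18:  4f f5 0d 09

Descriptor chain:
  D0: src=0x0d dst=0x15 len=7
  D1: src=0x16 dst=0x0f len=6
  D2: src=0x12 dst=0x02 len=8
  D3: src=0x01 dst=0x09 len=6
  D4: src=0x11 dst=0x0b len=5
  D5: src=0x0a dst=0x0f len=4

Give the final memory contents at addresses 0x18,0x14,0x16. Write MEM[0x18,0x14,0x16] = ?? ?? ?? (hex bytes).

[0] 0x0d->0x15 len=7 : ac c2 73 eb 89 29 f3
[1] 0x16->0x0f len=6 : c2 73 eb 89 29 f3
[2] 0x12->0x02 len=8 : 89 29 f3 ac c2 73 eb 89
[3] 0x01->0x09 len=6 : 79 89 29 f3 ac c2
[4] 0x11->0x0b len=5 : eb 89 29 f3 ac
[5] 0x0a->0x0f len=4 : 89 eb 89 29
query mem[0x18]=0xeb, mem[0x14]=0xf3, mem[0x16]=0xc2

MEM[0x18,0x14,0x16] = eb f3 c2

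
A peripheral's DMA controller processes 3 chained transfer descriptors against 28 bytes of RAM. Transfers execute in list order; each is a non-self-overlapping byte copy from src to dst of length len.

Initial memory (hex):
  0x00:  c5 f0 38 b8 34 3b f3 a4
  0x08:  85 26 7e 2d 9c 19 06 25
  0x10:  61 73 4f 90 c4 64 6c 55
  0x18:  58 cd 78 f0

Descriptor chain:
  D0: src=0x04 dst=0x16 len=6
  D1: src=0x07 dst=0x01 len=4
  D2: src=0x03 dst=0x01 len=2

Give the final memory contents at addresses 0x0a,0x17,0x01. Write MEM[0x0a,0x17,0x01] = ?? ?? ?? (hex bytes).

MEM[0x0a,0x17,0x01] = 7e 3b 26

  after D0: wrote 6B at 0x16 = 343bf3a48526
  after D1: wrote 4B at 0x01 = a485267e
  after D2: wrote 2B at 0x01 = 267e
query mem[0x0a]=0x7e, mem[0x17]=0x3b, mem[0x01]=0x26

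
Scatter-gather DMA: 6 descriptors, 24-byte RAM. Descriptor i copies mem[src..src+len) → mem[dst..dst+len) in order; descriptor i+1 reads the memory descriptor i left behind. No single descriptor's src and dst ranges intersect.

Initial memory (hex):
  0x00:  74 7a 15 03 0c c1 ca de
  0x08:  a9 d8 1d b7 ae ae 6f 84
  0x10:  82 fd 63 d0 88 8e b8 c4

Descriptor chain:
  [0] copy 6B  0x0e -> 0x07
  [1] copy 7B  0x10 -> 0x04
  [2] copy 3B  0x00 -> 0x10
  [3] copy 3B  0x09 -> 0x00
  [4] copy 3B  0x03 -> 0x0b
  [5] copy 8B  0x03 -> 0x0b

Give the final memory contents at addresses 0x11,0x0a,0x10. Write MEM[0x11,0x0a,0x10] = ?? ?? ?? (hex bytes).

MEM[0x11,0x0a,0x10] = 8e b8 88

  after D0: wrote 6B at 0x07 = 6f8482fd63d0
  after D1: wrote 7B at 0x04 = 82fd63d0888eb8
  after D2: wrote 3B at 0x10 = 747a15
  after D3: wrote 3B at 0x00 = 8eb863
  after D4: wrote 3B at 0x0b = 0382fd
  after D5: wrote 8B at 0x0b = 0382fd63d0888eb8
query mem[0x11]=0x8e, mem[0x0a]=0xb8, mem[0x10]=0x88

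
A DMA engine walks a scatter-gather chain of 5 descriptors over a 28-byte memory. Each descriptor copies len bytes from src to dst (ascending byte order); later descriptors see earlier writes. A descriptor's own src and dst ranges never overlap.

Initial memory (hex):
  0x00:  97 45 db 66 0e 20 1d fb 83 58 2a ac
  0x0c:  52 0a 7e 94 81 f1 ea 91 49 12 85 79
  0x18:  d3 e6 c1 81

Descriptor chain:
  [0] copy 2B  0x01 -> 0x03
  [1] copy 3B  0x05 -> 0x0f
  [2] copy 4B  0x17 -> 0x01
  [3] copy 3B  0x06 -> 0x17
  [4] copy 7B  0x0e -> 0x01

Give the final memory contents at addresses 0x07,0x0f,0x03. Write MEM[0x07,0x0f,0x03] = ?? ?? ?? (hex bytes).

D0: mem[0x03..0x04] <- [45 db]
D1: mem[0x0f..0x11] <- [20 1d fb]
D2: mem[0x01..0x04] <- [79 d3 e6 c1]
D3: mem[0x17..0x19] <- [1d fb 83]
D4: mem[0x01..0x07] <- [7e 20 1d fb ea 91 49]
query mem[0x07]=0x49, mem[0x0f]=0x20, mem[0x03]=0x1d

MEM[0x07,0x0f,0x03] = 49 20 1d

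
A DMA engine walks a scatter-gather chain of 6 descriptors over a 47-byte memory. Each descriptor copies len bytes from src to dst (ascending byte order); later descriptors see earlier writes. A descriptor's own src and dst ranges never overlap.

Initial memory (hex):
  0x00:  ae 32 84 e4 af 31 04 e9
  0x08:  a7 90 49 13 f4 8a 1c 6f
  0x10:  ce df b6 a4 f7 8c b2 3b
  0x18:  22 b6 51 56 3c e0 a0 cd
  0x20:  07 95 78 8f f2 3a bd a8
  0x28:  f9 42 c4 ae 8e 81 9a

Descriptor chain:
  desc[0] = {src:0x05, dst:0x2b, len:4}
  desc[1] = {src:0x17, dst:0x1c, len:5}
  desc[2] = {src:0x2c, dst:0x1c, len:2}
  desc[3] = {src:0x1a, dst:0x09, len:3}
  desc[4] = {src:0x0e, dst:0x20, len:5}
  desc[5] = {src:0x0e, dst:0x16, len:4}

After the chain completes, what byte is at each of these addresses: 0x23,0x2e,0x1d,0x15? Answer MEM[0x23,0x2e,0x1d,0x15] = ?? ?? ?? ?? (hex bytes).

MEM[0x23,0x2e,0x1d,0x15] = df a7 e9 8c

D0: mem[0x2b..0x2e] <- [31 04 e9 a7]
D1: mem[0x1c..0x20] <- [3b 22 b6 51 56]
D2: mem[0x1c..0x1d] <- [04 e9]
D3: mem[0x09..0x0b] <- [51 56 04]
D4: mem[0x20..0x24] <- [1c 6f ce df b6]
D5: mem[0x16..0x19] <- [1c 6f ce df]
query mem[0x23]=0xdf, mem[0x2e]=0xa7, mem[0x1d]=0xe9, mem[0x15]=0x8c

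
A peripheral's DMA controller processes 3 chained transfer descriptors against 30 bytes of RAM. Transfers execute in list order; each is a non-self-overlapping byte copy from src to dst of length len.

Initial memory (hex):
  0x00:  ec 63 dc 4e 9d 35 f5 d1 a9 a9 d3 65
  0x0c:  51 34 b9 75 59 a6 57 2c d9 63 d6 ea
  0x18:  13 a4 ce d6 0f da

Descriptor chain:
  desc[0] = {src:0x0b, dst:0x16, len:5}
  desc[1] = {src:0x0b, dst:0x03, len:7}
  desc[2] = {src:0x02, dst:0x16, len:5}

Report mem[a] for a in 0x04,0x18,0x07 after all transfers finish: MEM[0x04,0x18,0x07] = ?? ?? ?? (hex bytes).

  after D0: wrote 5B at 0x16 = 655134b975
  after D1: wrote 7B at 0x03 = 655134b97559a6
  after D2: wrote 5B at 0x16 = dc655134b9
query mem[0x04]=0x51, mem[0x18]=0x51, mem[0x07]=0x75

MEM[0x04,0x18,0x07] = 51 51 75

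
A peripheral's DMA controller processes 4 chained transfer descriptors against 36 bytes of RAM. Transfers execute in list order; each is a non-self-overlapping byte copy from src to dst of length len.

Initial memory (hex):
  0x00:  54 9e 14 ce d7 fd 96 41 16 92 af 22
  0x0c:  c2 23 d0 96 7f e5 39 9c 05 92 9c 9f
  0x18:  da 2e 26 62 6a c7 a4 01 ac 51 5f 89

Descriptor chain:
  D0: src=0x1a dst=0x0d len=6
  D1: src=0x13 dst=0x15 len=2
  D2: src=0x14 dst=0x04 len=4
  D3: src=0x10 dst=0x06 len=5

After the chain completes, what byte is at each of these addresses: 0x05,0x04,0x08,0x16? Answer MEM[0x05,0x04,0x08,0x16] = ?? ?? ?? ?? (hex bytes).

MEM[0x05,0x04,0x08,0x16] = 9c 05 01 05

  after D0: wrote 6B at 0x0d = 26626ac7a401
  after D1: wrote 2B at 0x15 = 9c05
  after D2: wrote 4B at 0x04 = 059c059f
  after D3: wrote 5B at 0x06 = c7a4019c05
query mem[0x05]=0x9c, mem[0x04]=0x05, mem[0x08]=0x01, mem[0x16]=0x05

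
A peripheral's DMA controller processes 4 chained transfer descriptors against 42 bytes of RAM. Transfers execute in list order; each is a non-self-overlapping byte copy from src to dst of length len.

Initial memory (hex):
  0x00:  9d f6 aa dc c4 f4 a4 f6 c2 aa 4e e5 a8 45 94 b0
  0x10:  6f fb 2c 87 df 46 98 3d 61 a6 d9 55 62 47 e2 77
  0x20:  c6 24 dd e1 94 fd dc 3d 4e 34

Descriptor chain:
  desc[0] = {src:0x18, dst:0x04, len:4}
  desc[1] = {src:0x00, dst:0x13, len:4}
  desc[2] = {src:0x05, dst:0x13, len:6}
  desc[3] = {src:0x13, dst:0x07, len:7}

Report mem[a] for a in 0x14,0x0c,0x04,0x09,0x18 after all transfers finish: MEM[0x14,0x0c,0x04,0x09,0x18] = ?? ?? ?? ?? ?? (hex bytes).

MEM[0x14,0x0c,0x04,0x09,0x18] = d9 4e 61 55 4e

D0: mem[0x04..0x07] <- [61 a6 d9 55]
D1: mem[0x13..0x16] <- [9d f6 aa dc]
D2: mem[0x13..0x18] <- [a6 d9 55 c2 aa 4e]
D3: mem[0x07..0x0d] <- [a6 d9 55 c2 aa 4e a6]
query mem[0x14]=0xd9, mem[0x0c]=0x4e, mem[0x04]=0x61, mem[0x09]=0x55, mem[0x18]=0x4e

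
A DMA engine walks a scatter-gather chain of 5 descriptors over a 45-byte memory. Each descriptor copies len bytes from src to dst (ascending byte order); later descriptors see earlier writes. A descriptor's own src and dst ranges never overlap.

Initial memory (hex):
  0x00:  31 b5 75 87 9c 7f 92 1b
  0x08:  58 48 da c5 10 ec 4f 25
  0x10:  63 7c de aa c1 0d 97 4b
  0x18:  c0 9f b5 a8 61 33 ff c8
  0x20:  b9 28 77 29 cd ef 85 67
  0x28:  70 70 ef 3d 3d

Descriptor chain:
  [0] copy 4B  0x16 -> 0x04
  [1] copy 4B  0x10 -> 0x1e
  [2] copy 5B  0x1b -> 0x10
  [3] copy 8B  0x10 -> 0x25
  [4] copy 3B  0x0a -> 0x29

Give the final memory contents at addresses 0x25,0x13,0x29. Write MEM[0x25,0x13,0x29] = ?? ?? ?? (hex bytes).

MEM[0x25,0x13,0x29] = a8 63 da

D0: mem[0x04..0x07] <- [97 4b c0 9f]
D1: mem[0x1e..0x21] <- [63 7c de aa]
D2: mem[0x10..0x14] <- [a8 61 33 63 7c]
D3: mem[0x25..0x2c] <- [a8 61 33 63 7c 0d 97 4b]
D4: mem[0x29..0x2b] <- [da c5 10]
query mem[0x25]=0xa8, mem[0x13]=0x63, mem[0x29]=0xda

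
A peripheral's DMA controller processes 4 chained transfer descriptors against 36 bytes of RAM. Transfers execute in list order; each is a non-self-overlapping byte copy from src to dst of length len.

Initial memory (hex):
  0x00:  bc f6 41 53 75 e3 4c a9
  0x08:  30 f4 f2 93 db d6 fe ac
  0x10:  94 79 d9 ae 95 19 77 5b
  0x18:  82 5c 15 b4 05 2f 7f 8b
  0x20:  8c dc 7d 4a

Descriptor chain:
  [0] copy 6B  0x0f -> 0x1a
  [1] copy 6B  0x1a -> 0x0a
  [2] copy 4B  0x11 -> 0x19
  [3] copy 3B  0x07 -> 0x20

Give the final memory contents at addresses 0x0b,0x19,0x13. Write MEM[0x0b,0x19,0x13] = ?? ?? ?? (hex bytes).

  after D0: wrote 6B at 0x1a = ac9479d9ae95
  after D1: wrote 6B at 0x0a = ac9479d9ae95
  after D2: wrote 4B at 0x19 = 79d9ae95
  after D3: wrote 3B at 0x20 = a930f4
query mem[0x0b]=0x94, mem[0x19]=0x79, mem[0x13]=0xae

MEM[0x0b,0x19,0x13] = 94 79 ae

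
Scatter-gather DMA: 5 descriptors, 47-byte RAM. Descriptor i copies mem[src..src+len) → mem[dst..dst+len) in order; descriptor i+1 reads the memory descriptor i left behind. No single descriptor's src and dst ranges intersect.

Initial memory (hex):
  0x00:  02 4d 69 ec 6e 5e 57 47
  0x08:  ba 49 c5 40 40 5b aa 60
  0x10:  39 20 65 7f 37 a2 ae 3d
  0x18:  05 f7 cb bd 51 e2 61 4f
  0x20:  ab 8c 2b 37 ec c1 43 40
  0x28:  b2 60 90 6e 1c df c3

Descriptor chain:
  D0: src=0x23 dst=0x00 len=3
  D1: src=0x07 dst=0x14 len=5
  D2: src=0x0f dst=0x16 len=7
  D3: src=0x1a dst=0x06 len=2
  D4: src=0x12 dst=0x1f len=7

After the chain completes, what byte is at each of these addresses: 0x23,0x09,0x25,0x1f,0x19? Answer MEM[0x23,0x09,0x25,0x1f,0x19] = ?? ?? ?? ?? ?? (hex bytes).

#0 dst[0x00+3] := {0x37,0xec,0xc1}
#1 dst[0x14+5] := {0x47,0xba,0x49,0xc5,0x40}
#2 dst[0x16+7] := {0x60,0x39,0x20,0x65,0x7f,0x47,0xba}
#3 dst[0x06+2] := {0x7f,0x47}
#4 dst[0x1f+7] := {0x65,0x7f,0x47,0xba,0x60,0x39,0x20}
query mem[0x23]=0x60, mem[0x09]=0x49, mem[0x25]=0x20, mem[0x1f]=0x65, mem[0x19]=0x65

MEM[0x23,0x09,0x25,0x1f,0x19] = 60 49 20 65 65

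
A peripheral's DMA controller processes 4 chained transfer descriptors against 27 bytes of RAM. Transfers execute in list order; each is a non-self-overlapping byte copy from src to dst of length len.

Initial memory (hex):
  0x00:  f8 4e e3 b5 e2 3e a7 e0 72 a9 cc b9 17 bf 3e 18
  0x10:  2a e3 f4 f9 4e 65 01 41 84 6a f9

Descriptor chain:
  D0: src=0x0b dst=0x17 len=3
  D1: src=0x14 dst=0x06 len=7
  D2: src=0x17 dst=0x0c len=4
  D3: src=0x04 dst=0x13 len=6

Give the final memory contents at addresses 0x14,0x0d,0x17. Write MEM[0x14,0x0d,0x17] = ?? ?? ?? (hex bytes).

[0] 0x0b->0x17 len=3 : b9 17 bf
[1] 0x14->0x06 len=7 : 4e 65 01 b9 17 bf f9
[2] 0x17->0x0c len=4 : b9 17 bf f9
[3] 0x04->0x13 len=6 : e2 3e 4e 65 01 b9
query mem[0x14]=0x3e, mem[0x0d]=0x17, mem[0x17]=0x01

MEM[0x14,0x0d,0x17] = 3e 17 01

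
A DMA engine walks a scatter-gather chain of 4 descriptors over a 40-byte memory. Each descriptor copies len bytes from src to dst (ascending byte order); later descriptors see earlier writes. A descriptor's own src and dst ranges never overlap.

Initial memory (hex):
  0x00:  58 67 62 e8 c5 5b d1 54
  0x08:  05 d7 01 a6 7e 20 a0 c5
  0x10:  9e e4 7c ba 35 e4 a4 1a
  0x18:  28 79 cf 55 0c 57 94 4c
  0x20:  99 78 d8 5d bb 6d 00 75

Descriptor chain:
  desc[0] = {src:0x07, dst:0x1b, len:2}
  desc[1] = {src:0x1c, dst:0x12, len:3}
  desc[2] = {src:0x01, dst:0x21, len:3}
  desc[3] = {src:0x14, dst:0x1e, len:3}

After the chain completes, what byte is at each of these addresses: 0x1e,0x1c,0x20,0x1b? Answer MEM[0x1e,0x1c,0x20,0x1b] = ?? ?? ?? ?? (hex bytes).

#0 dst[0x1b+2] := {0x54,0x05}
#1 dst[0x12+3] := {0x05,0x57,0x94}
#2 dst[0x21+3] := {0x67,0x62,0xe8}
#3 dst[0x1e+3] := {0x94,0xe4,0xa4}
query mem[0x1e]=0x94, mem[0x1c]=0x05, mem[0x20]=0xa4, mem[0x1b]=0x54

MEM[0x1e,0x1c,0x20,0x1b] = 94 05 a4 54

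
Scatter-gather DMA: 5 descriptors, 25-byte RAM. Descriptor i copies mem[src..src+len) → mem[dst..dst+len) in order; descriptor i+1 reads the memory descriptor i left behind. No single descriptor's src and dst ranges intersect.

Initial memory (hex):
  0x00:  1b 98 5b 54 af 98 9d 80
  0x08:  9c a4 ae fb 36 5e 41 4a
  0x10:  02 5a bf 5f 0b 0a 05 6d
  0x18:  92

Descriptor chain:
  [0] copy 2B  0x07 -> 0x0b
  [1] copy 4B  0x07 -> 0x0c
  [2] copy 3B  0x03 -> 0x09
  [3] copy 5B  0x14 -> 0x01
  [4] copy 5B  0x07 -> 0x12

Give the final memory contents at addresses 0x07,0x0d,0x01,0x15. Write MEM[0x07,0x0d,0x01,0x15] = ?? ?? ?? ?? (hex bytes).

D0: mem[0x0b..0x0c] <- [80 9c]
D1: mem[0x0c..0x0f] <- [80 9c a4 ae]
D2: mem[0x09..0x0b] <- [54 af 98]
D3: mem[0x01..0x05] <- [0b 0a 05 6d 92]
D4: mem[0x12..0x16] <- [80 9c 54 af 98]
query mem[0x07]=0x80, mem[0x0d]=0x9c, mem[0x01]=0x0b, mem[0x15]=0xaf

MEM[0x07,0x0d,0x01,0x15] = 80 9c 0b af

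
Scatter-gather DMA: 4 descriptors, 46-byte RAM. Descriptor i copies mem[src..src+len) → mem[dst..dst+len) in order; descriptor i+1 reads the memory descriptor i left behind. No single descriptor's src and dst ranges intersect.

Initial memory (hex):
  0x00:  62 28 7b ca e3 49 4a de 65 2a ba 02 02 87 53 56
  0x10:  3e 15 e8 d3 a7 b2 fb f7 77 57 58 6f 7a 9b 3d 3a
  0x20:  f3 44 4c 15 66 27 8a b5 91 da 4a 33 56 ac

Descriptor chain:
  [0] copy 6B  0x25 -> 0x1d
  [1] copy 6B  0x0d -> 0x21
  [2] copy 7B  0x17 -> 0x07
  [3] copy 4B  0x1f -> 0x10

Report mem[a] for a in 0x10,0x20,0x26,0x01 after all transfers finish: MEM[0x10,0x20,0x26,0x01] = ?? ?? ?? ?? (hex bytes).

MEM[0x10,0x20,0x26,0x01] = b5 91 e8 28

[0] 0x25->0x1d len=6 : 27 8a b5 91 da 4a
[1] 0x0d->0x21 len=6 : 87 53 56 3e 15 e8
[2] 0x17->0x07 len=7 : f7 77 57 58 6f 7a 27
[3] 0x1f->0x10 len=4 : b5 91 87 53
query mem[0x10]=0xb5, mem[0x20]=0x91, mem[0x26]=0xe8, mem[0x01]=0x28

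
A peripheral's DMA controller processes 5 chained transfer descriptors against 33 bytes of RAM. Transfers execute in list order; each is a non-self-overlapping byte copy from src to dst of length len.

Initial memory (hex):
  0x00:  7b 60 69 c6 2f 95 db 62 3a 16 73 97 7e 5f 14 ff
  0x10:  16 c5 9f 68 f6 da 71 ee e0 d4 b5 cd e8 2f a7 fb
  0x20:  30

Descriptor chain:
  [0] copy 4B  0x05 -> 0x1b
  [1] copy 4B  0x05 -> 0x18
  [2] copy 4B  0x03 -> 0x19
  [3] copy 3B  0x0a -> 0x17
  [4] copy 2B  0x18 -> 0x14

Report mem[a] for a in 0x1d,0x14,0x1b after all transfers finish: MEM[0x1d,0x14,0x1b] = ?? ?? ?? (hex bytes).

MEM[0x1d,0x14,0x1b] = 62 97 95

D0: mem[0x1b..0x1e] <- [95 db 62 3a]
D1: mem[0x18..0x1b] <- [95 db 62 3a]
D2: mem[0x19..0x1c] <- [c6 2f 95 db]
D3: mem[0x17..0x19] <- [73 97 7e]
D4: mem[0x14..0x15] <- [97 7e]
query mem[0x1d]=0x62, mem[0x14]=0x97, mem[0x1b]=0x95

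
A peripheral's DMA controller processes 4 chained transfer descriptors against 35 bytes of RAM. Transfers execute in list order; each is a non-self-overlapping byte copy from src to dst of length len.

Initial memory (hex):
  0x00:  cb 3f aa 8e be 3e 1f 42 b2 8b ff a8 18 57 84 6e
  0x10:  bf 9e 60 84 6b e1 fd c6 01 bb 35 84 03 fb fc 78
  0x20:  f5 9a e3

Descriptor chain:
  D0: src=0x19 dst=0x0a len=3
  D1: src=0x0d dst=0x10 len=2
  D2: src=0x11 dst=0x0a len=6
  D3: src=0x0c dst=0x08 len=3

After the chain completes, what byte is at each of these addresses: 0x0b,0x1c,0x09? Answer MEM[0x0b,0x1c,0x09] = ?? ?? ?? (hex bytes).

MEM[0x0b,0x1c,0x09] = 60 03 6b

#0 dst[0x0a+3] := {0xbb,0x35,0x84}
#1 dst[0x10+2] := {0x57,0x84}
#2 dst[0x0a+6] := {0x84,0x60,0x84,0x6b,0xe1,0xfd}
#3 dst[0x08+3] := {0x84,0x6b,0xe1}
query mem[0x0b]=0x60, mem[0x1c]=0x03, mem[0x09]=0x6b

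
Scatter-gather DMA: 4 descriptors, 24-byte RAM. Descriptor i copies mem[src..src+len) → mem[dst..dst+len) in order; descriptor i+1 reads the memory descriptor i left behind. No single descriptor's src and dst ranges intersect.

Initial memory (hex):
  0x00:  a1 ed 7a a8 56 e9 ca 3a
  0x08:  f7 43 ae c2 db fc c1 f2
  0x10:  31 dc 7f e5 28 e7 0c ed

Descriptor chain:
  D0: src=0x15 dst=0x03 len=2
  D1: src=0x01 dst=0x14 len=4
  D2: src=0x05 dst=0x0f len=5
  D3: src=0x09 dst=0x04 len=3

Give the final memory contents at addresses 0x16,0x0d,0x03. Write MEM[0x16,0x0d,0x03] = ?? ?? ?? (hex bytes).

MEM[0x16,0x0d,0x03] = e7 fc e7

  after D0: wrote 2B at 0x03 = e70c
  after D1: wrote 4B at 0x14 = ed7ae70c
  after D2: wrote 5B at 0x0f = e9ca3af743
  after D3: wrote 3B at 0x04 = 43aec2
query mem[0x16]=0xe7, mem[0x0d]=0xfc, mem[0x03]=0xe7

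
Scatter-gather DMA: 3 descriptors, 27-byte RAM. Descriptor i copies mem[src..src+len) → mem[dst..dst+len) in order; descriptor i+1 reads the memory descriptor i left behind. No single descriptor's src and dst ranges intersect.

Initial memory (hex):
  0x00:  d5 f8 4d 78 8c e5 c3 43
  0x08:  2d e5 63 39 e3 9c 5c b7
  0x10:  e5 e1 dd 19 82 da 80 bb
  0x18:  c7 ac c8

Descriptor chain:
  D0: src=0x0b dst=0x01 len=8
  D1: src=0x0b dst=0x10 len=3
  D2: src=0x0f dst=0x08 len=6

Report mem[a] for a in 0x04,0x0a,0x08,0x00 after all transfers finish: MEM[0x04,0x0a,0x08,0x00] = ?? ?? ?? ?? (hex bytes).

#0 dst[0x01+8] := {0x39,0xe3,0x9c,0x5c,0xb7,0xe5,0xe1,0xdd}
#1 dst[0x10+3] := {0x39,0xe3,0x9c}
#2 dst[0x08+6] := {0xb7,0x39,0xe3,0x9c,0x19,0x82}
query mem[0x04]=0x5c, mem[0x0a]=0xe3, mem[0x08]=0xb7, mem[0x00]=0xd5

MEM[0x04,0x0a,0x08,0x00] = 5c e3 b7 d5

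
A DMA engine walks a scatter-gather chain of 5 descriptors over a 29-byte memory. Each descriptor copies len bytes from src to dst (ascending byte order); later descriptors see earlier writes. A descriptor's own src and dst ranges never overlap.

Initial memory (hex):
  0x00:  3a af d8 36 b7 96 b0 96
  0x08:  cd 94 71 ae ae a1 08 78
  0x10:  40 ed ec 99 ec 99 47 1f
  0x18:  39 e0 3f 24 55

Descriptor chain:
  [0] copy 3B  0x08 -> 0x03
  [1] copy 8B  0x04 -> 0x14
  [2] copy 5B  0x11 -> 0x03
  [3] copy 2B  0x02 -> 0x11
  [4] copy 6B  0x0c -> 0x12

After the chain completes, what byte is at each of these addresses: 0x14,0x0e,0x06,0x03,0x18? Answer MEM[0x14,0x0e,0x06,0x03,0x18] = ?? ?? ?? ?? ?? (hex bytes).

MEM[0x14,0x0e,0x06,0x03,0x18] = 08 08 94 ed cd

D0: mem[0x03..0x05] <- [cd 94 71]
D1: mem[0x14..0x1b] <- [94 71 b0 96 cd 94 71 ae]
D2: mem[0x03..0x07] <- [ed ec 99 94 71]
D3: mem[0x11..0x12] <- [d8 ed]
D4: mem[0x12..0x17] <- [ae a1 08 78 40 d8]
query mem[0x14]=0x08, mem[0x0e]=0x08, mem[0x06]=0x94, mem[0x03]=0xed, mem[0x18]=0xcd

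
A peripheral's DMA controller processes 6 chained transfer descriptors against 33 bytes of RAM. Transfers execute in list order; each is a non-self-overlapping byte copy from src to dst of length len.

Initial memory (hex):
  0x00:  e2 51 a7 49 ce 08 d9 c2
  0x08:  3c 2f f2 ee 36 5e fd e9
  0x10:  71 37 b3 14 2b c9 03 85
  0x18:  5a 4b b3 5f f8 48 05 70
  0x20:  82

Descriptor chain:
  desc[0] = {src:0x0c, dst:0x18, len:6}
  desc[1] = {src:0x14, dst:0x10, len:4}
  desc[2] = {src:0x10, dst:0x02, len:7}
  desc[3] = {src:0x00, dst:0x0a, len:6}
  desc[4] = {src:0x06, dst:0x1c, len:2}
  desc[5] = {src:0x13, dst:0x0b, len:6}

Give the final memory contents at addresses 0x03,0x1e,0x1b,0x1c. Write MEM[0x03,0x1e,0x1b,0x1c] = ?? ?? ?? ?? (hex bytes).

[0] 0x0c->0x18 len=6 : 36 5e fd e9 71 37
[1] 0x14->0x10 len=4 : 2b c9 03 85
[2] 0x10->0x02 len=7 : 2b c9 03 85 2b c9 03
[3] 0x00->0x0a len=6 : e2 51 2b c9 03 85
[4] 0x06->0x1c len=2 : 2b c9
[5] 0x13->0x0b len=6 : 85 2b c9 03 85 36
query mem[0x03]=0xc9, mem[0x1e]=0x05, mem[0x1b]=0xe9, mem[0x1c]=0x2b

MEM[0x03,0x1e,0x1b,0x1c] = c9 05 e9 2b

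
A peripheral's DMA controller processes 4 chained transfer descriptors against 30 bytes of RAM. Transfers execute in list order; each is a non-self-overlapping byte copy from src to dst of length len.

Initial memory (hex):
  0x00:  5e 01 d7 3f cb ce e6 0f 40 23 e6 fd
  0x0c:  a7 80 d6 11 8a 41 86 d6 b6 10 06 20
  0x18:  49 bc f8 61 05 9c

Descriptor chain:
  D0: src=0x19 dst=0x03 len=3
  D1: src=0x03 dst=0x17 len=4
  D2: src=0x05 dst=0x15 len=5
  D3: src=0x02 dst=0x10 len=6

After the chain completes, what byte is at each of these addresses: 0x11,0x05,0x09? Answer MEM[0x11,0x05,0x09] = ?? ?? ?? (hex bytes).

[0] 0x19->0x03 len=3 : bc f8 61
[1] 0x03->0x17 len=4 : bc f8 61 e6
[2] 0x05->0x15 len=5 : 61 e6 0f 40 23
[3] 0x02->0x10 len=6 : d7 bc f8 61 e6 0f
query mem[0x11]=0xbc, mem[0x05]=0x61, mem[0x09]=0x23

MEM[0x11,0x05,0x09] = bc 61 23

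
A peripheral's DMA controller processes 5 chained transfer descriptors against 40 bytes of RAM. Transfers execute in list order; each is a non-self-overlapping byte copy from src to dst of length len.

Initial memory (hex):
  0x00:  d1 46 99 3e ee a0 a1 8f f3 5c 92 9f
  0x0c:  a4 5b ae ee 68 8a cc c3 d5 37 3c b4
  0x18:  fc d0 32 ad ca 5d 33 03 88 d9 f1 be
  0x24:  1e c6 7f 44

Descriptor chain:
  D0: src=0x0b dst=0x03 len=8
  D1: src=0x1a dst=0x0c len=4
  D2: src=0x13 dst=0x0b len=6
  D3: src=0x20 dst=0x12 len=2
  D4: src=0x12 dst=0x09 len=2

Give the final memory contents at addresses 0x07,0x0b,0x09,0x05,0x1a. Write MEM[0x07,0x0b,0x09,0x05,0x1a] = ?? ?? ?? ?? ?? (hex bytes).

MEM[0x07,0x0b,0x09,0x05,0x1a] = ee c3 88 5b 32

  after D0: wrote 8B at 0x03 = 9fa45baeee688acc
  after D1: wrote 4B at 0x0c = 32adca5d
  after D2: wrote 6B at 0x0b = c3d5373cb4fc
  after D3: wrote 2B at 0x12 = 88d9
  after D4: wrote 2B at 0x09 = 88d9
query mem[0x07]=0xee, mem[0x0b]=0xc3, mem[0x09]=0x88, mem[0x05]=0x5b, mem[0x1a]=0x32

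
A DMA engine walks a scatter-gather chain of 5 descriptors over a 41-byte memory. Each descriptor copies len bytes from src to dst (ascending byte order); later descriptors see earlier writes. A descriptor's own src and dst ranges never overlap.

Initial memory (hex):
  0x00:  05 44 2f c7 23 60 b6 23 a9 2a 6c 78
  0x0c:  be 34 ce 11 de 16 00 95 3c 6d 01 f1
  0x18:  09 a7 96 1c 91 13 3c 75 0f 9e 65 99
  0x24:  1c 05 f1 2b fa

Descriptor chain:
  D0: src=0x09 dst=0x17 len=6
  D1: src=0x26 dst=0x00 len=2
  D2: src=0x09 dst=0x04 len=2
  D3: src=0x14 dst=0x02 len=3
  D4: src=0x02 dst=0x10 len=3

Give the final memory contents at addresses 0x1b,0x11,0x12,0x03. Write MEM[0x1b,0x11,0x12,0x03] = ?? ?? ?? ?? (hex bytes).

MEM[0x1b,0x11,0x12,0x03] = 34 6d 01 6d

#0 dst[0x17+6] := {0x2a,0x6c,0x78,0xbe,0x34,0xce}
#1 dst[0x00+2] := {0xf1,0x2b}
#2 dst[0x04+2] := {0x2a,0x6c}
#3 dst[0x02+3] := {0x3c,0x6d,0x01}
#4 dst[0x10+3] := {0x3c,0x6d,0x01}
query mem[0x1b]=0x34, mem[0x11]=0x6d, mem[0x12]=0x01, mem[0x03]=0x6d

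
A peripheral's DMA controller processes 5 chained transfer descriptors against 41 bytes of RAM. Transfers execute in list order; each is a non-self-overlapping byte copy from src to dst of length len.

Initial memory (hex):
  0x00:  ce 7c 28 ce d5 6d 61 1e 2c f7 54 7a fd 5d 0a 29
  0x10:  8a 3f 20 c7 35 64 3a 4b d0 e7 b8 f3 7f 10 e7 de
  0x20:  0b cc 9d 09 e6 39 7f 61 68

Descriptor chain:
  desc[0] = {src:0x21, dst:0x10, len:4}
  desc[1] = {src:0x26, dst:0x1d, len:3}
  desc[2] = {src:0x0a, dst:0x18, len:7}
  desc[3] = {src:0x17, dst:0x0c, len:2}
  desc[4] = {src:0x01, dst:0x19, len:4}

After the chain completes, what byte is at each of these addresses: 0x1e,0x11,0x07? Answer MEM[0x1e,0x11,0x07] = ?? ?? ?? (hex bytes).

#0 dst[0x10+4] := {0xcc,0x9d,0x09,0xe6}
#1 dst[0x1d+3] := {0x7f,0x61,0x68}
#2 dst[0x18+7] := {0x54,0x7a,0xfd,0x5d,0x0a,0x29,0xcc}
#3 dst[0x0c+2] := {0x4b,0x54}
#4 dst[0x19+4] := {0x7c,0x28,0xce,0xd5}
query mem[0x1e]=0xcc, mem[0x11]=0x9d, mem[0x07]=0x1e

MEM[0x1e,0x11,0x07] = cc 9d 1e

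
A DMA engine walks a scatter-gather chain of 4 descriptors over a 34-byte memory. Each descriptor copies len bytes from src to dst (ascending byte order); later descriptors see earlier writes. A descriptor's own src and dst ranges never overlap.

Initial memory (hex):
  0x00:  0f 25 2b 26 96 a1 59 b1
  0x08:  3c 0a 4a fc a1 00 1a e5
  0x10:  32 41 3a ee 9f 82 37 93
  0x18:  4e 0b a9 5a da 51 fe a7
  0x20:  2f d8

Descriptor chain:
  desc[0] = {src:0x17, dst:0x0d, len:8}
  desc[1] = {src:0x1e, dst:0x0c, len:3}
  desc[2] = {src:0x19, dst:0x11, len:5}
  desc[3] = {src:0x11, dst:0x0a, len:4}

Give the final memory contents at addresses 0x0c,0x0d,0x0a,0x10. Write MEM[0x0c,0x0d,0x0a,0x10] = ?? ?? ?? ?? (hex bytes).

MEM[0x0c,0x0d,0x0a,0x10] = 5a da 0b a9

[0] 0x17->0x0d len=8 : 93 4e 0b a9 5a da 51 fe
[1] 0x1e->0x0c len=3 : fe a7 2f
[2] 0x19->0x11 len=5 : 0b a9 5a da 51
[3] 0x11->0x0a len=4 : 0b a9 5a da
query mem[0x0c]=0x5a, mem[0x0d]=0xda, mem[0x0a]=0x0b, mem[0x10]=0xa9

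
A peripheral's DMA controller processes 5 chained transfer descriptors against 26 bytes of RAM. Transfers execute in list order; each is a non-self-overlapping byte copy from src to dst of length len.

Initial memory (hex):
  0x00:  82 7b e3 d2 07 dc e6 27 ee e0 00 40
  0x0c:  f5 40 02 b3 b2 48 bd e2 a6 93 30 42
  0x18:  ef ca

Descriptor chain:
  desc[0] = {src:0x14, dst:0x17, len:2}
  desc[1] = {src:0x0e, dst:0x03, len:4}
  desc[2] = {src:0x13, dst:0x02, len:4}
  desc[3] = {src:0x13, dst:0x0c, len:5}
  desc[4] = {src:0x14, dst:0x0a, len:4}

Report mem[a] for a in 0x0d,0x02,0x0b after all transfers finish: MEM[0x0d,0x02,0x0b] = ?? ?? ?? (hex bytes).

D0: mem[0x17..0x18] <- [a6 93]
D1: mem[0x03..0x06] <- [02 b3 b2 48]
D2: mem[0x02..0x05] <- [e2 a6 93 30]
D3: mem[0x0c..0x10] <- [e2 a6 93 30 a6]
D4: mem[0x0a..0x0d] <- [a6 93 30 a6]
query mem[0x0d]=0xa6, mem[0x02]=0xe2, mem[0x0b]=0x93

MEM[0x0d,0x02,0x0b] = a6 e2 93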